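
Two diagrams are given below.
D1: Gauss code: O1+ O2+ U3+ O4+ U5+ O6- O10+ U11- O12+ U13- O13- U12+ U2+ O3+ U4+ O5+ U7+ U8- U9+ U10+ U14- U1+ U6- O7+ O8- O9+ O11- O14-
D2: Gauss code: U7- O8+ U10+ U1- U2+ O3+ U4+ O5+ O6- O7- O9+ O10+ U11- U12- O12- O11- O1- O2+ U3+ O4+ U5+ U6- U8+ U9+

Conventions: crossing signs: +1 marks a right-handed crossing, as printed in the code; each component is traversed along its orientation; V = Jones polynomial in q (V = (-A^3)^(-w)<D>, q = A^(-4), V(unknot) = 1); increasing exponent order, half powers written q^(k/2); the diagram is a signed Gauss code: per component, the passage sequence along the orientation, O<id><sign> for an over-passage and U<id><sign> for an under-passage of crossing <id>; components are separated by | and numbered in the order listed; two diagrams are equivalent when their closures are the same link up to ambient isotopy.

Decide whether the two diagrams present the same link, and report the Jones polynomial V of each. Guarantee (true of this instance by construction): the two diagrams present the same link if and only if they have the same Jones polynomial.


equivalent: yes
V(D1) = q + q^3 - q^4  (w +4, c 14, <D> = -A^-4 + 1 + A^8)
V(D2) = q + q^3 - q^4  [12 crossings, <D> = -A^-10 + A^-6 + A^2, w = +2]
key observation: Reidemeister moves carry D1 (14 crossings) to D2 (12)


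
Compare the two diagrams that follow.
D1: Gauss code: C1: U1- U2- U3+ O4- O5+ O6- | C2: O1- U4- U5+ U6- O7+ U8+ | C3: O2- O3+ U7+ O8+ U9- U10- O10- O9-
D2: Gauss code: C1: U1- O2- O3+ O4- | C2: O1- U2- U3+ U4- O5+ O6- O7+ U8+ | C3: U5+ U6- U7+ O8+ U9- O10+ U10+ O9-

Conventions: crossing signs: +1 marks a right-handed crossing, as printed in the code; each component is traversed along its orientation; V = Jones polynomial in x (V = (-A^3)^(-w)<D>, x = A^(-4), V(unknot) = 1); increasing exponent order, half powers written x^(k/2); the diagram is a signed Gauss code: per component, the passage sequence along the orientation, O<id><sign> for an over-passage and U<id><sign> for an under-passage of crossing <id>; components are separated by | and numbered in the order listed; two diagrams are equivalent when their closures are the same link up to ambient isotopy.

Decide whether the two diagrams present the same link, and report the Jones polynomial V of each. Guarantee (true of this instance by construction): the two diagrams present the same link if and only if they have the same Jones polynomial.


equivalent: yes
D1 (bracket A^-14 + 2A^-6 + A^2; 10 crossings at w = -2): V = x^-2 + 2 + x^2
D2 (bracket A^-8 + 2 + A^8; 10 crossings at w = 0): V = x^-2 + 2 + x^2
key observation: from 10 to 10 crossings by R-moves: one link, two diagrams


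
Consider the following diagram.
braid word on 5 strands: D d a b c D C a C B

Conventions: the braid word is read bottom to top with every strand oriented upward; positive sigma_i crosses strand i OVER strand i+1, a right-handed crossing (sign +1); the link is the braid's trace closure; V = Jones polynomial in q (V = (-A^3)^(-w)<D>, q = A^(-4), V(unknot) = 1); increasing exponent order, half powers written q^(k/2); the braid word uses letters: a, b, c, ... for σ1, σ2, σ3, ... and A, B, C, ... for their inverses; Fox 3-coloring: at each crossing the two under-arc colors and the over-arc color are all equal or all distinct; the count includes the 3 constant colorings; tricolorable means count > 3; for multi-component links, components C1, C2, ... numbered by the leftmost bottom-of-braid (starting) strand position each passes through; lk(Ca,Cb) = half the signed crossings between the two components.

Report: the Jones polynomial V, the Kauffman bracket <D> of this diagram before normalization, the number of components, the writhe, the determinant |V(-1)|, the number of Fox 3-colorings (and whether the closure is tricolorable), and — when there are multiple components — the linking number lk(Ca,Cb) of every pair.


V = 1
<D> = 1 (w = 0)
1 component over 10 crossings, w = 0
3 Fox colorings among 3^10, |V(-1)| = 1: not tricolorable
why: w = 0 shifts under R1 moves; the (-A^3)^(0) factor cancels that in V


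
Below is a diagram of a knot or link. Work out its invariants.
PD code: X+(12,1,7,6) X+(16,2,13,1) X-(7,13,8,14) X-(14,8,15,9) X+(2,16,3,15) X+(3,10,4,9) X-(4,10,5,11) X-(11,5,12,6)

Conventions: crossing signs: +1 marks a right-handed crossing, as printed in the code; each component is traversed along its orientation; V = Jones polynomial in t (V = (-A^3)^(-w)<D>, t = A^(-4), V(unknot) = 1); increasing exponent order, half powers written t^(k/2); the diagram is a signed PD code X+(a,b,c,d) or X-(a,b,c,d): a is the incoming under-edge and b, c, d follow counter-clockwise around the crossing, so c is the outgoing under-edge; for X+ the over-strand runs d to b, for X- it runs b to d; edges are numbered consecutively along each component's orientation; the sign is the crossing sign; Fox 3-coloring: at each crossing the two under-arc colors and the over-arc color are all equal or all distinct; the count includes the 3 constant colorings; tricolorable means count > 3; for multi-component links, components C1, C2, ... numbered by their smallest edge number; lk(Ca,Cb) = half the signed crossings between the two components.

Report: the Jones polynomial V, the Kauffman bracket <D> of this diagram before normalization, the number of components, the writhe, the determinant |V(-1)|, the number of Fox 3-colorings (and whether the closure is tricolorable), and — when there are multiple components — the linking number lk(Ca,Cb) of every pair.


V(t) = t^-2 + 2 + t^2
bracket: A^-8 + 2 + A^8, w = 0
3 components, writhe 0, over 8 crossings
lk(C1,C2) = 0
linking number lk(C1,C3) = +1
lk(C2,C3): -1
det 4, colorings 3 of 3^8 — not tricolorable
observation: span 4 respects span(V) <= c + mu - 1 = 10 for this 3-component diagram


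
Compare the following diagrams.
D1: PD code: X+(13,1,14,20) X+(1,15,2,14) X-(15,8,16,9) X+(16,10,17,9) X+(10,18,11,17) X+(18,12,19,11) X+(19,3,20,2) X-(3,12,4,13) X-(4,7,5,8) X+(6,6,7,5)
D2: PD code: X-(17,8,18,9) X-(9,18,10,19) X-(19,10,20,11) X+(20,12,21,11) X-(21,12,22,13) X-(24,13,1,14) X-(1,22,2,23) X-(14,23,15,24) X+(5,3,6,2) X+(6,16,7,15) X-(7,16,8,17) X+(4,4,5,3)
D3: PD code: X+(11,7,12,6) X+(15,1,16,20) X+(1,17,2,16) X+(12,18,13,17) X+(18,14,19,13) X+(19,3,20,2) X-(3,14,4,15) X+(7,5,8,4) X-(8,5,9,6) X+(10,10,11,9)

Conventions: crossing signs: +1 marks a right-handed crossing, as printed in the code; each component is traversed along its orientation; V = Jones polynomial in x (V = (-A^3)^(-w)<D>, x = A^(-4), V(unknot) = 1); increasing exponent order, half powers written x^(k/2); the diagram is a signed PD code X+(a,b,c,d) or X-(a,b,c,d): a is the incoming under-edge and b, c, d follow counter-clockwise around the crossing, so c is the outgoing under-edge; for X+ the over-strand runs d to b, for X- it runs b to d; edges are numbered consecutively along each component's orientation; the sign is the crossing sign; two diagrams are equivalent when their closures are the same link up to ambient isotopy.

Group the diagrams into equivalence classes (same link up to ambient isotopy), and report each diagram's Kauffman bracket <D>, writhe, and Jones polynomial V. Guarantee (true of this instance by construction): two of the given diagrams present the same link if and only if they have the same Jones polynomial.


grouping into links: {D1, D3} | {D2}
V(D1) = x - x^2 + 2x^3 - x^4 + x^5 - x^6  (w +4, c 10, <D> = -A^-12 + A^-8 - A^-4 + 2 - A^4 + A^8)
V(D2) = -x^-7 + x^-6 - x^-5 + x^-4 + x^-2  [12 crossings, <D> = A^-4 + A^4 - A^8 + A^12 - A^16, w = -4]
D3 (bracket -A^-6 + A^-2 - A^2 + 2A^6 - A^10 + A^14; 10 crossings at w = +6): V = x - x^2 + 2x^3 - x^4 + x^5 - x^6
why: 2 values of V(x) split the 3 diagrams


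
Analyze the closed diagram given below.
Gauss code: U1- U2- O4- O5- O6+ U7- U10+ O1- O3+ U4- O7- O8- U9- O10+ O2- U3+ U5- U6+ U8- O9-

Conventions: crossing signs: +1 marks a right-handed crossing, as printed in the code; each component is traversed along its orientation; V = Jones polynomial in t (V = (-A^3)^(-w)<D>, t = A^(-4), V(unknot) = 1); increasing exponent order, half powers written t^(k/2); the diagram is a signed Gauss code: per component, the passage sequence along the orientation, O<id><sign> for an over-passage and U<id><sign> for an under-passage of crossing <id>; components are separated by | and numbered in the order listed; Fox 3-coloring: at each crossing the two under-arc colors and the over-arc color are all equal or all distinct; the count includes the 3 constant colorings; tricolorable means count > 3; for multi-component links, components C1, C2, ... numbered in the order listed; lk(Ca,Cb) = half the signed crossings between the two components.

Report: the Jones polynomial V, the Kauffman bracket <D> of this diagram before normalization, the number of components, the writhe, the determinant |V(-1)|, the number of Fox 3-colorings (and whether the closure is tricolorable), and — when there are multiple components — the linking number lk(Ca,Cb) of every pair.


V = t^-7 - 2t^-6 + 2t^-5 - 3t^-4 + 3t^-3 - 2t^-2 + 2t^-1
<D> = 2A^-8 - 2A^-4 + 3 - 3A^4 + 2A^8 - 2A^12 + A^16 (w = -4)
1 component over 10 crossings, w = -4
9 Fox colorings among 3^10, |V(-1)| = 15: tricolorable
why: w = -4 shifts under R1 moves; the (-A^3)^(4) factor cancels that in V


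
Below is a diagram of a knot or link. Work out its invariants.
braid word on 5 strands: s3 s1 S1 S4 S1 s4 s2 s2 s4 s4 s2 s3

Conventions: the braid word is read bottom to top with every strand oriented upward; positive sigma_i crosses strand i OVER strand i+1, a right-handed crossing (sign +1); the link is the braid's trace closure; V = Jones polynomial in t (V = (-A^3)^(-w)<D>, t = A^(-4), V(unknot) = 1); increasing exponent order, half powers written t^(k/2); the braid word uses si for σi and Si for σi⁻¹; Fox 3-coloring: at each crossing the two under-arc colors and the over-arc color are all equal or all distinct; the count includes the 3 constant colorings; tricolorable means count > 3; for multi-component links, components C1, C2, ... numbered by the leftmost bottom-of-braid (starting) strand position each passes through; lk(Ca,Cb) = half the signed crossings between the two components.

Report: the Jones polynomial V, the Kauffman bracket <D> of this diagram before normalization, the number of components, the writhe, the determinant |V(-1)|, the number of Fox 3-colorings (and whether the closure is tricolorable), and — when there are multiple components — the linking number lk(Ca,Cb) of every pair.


V(t) = t^2 + 3t^4 - t^5 + 3t^6 - 2t^7 + t^8 - t^9
bracket: -A^-18 + A^-14 - 2A^-10 + 3A^-6 - A^-2 + 3A^2 + A^10, w = +6
3 components, writhe +6, over 12 crossings
lk(C1,C2) = +1
linking number lk(C1,C3) = 0
lk(C2,C3): +1
det 12, colorings 9 of 3^12 — tricolorable
observation: w = +6 (over 12 crossings) is diagram-only; (-A^3)^(-6) removes it from V


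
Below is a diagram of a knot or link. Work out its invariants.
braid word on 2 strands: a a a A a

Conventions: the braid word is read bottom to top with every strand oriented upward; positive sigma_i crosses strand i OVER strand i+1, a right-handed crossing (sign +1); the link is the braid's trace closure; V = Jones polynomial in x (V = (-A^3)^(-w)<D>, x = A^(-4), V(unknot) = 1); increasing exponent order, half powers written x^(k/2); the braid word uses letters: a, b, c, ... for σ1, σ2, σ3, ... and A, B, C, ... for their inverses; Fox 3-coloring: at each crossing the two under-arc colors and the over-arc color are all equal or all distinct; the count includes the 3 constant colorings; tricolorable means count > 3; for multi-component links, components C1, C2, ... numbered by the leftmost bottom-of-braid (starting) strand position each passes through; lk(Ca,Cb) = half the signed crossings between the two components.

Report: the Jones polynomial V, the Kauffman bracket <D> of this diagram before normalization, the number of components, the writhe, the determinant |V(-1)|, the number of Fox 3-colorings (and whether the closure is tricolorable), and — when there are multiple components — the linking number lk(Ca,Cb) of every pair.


V = x + x^3 - x^4
<D> = A^-7 - A^-3 - A^5 (w = +3)
1 component over 5 crossings, w = +3
9 Fox colorings among 3^5, |V(-1)| = 3: tricolorable
why: w = +3 (over 5 crossings) is diagram-only; (-A^3)^(-3) removes it from V


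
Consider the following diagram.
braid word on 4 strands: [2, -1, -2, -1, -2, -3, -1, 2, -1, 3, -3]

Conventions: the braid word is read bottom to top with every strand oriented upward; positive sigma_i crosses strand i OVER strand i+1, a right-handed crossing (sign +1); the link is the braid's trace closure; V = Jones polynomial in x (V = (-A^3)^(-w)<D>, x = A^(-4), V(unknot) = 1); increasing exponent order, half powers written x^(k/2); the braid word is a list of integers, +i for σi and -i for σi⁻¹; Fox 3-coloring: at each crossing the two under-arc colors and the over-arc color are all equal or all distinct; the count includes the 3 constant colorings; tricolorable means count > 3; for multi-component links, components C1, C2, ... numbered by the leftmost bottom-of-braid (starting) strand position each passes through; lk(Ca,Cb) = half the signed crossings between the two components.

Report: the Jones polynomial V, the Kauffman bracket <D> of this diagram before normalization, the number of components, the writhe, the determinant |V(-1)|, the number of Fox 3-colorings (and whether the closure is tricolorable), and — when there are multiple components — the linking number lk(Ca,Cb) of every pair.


V = -x^-6 + x^-5 - x^-4 + 2x^-3 - x^-2 + x^-1
<D> = -A^-11 + A^-7 - 2A^-3 + A - A^5 + A^9 (w = -5)
1 component over 11 crossings, w = -5
3 Fox colorings among 3^11, |V(-1)| = 7: not tricolorable
why: det 7 = |V(-1)|; not divisible by 3, so not tricolorable


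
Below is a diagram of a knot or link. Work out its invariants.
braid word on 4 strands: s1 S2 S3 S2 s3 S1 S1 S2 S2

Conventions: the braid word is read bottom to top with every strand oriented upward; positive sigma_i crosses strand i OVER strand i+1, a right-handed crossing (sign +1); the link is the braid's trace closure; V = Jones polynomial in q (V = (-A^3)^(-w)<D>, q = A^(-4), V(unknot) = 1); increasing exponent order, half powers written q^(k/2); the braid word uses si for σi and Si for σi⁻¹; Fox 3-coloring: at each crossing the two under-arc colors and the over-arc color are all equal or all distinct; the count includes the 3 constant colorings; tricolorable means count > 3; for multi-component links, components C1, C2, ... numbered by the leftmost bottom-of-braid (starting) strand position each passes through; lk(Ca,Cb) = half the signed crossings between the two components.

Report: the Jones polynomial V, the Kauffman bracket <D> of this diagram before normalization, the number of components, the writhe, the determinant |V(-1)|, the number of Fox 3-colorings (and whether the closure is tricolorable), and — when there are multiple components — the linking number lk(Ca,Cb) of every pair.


V = -q^-6 + q^-5 - q^-4 + 2q^-3 - q^-2 + q^-1
<D> = -A^-11 + A^-7 - 2A^-3 + A - A^5 + A^9 (w = -5)
1 component over 9 crossings, w = -5
3 Fox colorings among 3^9, |V(-1)| = 7: not tricolorable
why: w = -5 (over 9 crossings) is diagram-only; (-A^3)^(5) removes it from V


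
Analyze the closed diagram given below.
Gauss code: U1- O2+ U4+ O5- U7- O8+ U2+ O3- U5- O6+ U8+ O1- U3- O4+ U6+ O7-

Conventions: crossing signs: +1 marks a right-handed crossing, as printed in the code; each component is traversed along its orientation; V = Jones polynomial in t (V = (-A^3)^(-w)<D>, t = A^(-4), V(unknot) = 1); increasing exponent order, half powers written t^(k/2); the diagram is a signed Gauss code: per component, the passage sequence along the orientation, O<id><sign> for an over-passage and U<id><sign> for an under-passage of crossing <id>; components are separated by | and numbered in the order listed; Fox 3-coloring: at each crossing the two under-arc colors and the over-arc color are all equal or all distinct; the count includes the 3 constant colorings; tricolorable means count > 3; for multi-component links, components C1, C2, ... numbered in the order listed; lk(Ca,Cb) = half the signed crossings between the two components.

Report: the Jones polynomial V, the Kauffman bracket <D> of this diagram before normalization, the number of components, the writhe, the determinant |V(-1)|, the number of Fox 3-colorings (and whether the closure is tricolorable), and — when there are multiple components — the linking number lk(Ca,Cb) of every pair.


V = t^-4 - 4t^-3 + 6t^-2 - 7t^-1 + 9 - 7t + 6t^2 - 4t^3 + t^4
<D> = A^-16 - 4A^-12 + 6A^-8 - 7A^-4 + 9 - 7A^4 + 6A^8 - 4A^12 + A^16 (w = 0)
1 component over 8 crossings, w = 0
27 Fox colorings among 3^8, |V(-1)| = 45: tricolorable
why: w = 0 (over 8 crossings) is diagram-only; (-A^3)^(0) removes it from V


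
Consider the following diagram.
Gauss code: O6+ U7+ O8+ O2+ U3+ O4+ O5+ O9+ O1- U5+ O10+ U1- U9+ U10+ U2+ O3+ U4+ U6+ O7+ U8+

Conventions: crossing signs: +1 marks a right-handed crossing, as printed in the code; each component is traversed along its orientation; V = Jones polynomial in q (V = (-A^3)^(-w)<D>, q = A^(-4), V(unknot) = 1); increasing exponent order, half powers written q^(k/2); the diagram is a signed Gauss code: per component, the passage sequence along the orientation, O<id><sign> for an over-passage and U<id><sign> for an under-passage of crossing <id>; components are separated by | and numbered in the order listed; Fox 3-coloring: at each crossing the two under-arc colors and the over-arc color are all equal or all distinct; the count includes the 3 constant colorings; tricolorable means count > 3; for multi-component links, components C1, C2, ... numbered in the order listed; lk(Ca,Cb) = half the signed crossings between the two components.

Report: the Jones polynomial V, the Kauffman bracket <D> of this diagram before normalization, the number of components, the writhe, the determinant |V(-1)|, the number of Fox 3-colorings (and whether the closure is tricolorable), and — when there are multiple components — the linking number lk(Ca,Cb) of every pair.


V = q^2 + 2q^4 - 2q^5 + q^6 - 2q^7 + q^8
<D> = A^-8 - 2A^-4 + 1 - 2A^4 + 2A^8 + A^16 (w = +8)
1 component over 10 crossings, w = +8
27 Fox colorings among 3^10, |V(-1)| = 9: tricolorable
why: w = +8 (over 10 crossings) is diagram-only; (-A^3)^(-8) removes it from V


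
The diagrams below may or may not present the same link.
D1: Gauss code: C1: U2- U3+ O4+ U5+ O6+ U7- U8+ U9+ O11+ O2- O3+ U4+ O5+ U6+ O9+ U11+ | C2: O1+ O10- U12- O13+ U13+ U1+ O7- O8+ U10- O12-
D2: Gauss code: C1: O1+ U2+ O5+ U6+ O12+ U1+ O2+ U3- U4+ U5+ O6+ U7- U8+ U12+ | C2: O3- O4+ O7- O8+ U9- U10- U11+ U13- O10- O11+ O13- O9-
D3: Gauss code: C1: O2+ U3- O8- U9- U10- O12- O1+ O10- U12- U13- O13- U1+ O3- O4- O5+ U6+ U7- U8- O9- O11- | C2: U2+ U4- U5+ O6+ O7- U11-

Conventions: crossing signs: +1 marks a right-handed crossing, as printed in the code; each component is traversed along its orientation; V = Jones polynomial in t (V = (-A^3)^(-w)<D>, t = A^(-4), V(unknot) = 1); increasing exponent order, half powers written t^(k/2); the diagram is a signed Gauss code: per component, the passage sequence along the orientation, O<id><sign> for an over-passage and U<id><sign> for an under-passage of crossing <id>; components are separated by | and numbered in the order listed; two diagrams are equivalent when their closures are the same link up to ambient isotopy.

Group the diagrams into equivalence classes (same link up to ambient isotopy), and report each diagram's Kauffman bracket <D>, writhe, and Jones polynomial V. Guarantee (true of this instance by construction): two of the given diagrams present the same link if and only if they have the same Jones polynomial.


equivalence classes: {D1, D2} | {D3}
D1 (bracket -A^-15 + A + A^5 + A^9; 13 crossings at w = +5): V = -t^(3/2) - t^(5/2) - t^(7/2) + t^(15/2)
V(D2) = -t^(3/2) - t^(5/2) - t^(7/2) + t^(15/2)  (w +3, c 13, <D> = -A^-21 + A^-5 + A^-1 + A^3)
D3 (bracket A^-13 + A^-9 + A^-5 - A^3; 13 crossings at w = -5): V = t^(-9/2) - t^(-5/2) - t^(-3/2) - t^(-1/2)
key observation: 2 classes among 3 diagrams; unequal V(t) rules out equality


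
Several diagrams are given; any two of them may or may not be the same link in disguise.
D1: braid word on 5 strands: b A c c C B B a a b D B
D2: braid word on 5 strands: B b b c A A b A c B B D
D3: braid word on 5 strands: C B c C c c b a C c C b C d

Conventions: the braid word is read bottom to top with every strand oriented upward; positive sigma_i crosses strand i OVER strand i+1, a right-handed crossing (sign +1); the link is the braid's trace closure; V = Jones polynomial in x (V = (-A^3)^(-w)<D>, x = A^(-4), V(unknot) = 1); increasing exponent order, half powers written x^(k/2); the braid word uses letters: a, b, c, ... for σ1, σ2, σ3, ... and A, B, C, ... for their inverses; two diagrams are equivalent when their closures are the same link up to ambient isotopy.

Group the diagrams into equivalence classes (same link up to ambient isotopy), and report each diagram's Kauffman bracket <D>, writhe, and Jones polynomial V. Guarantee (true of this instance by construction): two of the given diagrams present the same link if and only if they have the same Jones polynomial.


grouping into links: {D1} | {D2} | {D3}
V(D1) = x^-2 - x^-1 + 1 - x + x^2  (w 0, c 12, <D> = A^-8 - A^-4 + 1 - A^4 + A^8)
D2 (bracket A^-6; 12 crossings at w = -2): V = 1
V(D3) = -x^-3 + 2x^-2 - 2x^-1 + 3 - 2x + 2x^2 - x^3  (w +2, c 14, <D> = -A^-6 + 2A^-2 - 2A^2 + 3A^6 - 2A^10 + 2A^14 - A^18)
key observation: comparing 3 Jones polynomials yields 3 groups


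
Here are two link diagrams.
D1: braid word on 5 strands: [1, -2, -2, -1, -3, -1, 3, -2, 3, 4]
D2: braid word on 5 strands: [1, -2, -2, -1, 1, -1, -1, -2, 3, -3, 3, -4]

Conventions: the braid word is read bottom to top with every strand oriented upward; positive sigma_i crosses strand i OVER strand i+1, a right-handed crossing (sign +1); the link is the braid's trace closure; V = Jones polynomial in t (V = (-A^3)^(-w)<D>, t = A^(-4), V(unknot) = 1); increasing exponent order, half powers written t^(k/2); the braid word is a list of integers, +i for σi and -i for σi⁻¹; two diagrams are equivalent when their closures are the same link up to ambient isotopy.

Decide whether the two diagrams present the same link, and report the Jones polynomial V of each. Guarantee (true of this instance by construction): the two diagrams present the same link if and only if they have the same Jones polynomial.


equivalent: yes
V(D1) = -t^-6 + t^-5 - t^-4 + 2t^-3 - t^-2 + t^-1  (w -2, c 10, <D> = A^-2 - A^2 + 2A^6 - A^10 + A^14 - A^18)
V(D2) = -t^-6 + t^-5 - t^-4 + 2t^-3 - t^-2 + t^-1  [12 crossings, <D> = A^-8 - A^-4 + 2 - A^4 + A^8 - A^12, w = -4]
key observation: one V(t) for all 2 diagrams — one class (guaranteed)


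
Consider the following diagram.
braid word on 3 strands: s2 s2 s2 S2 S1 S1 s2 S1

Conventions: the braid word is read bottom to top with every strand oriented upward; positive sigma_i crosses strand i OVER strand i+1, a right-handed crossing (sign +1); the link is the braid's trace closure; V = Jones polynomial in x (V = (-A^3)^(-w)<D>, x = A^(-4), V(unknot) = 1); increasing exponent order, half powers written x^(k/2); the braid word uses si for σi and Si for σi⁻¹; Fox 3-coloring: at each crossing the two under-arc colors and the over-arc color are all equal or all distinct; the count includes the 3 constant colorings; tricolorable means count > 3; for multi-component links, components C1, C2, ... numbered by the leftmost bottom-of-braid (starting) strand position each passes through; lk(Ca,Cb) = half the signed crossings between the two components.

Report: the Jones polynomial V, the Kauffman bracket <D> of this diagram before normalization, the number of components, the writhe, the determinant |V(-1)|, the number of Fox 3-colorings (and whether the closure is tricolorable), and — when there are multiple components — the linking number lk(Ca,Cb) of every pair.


V(x) = -x^-3 + 2x^-2 - 2x^-1 + 3 - 2x + 2x^2 - x^3
bracket: -A^-12 + 2A^-8 - 2A^-4 + 3 - 2A^4 + 2A^8 - A^12, w = 0
1 component, writhe 0, over 8 crossings
det 13, colorings 3 of 3^8 — not tricolorable
observation: w = 0 shifts under R1 moves; the (-A^3)^(0) factor cancels that in V


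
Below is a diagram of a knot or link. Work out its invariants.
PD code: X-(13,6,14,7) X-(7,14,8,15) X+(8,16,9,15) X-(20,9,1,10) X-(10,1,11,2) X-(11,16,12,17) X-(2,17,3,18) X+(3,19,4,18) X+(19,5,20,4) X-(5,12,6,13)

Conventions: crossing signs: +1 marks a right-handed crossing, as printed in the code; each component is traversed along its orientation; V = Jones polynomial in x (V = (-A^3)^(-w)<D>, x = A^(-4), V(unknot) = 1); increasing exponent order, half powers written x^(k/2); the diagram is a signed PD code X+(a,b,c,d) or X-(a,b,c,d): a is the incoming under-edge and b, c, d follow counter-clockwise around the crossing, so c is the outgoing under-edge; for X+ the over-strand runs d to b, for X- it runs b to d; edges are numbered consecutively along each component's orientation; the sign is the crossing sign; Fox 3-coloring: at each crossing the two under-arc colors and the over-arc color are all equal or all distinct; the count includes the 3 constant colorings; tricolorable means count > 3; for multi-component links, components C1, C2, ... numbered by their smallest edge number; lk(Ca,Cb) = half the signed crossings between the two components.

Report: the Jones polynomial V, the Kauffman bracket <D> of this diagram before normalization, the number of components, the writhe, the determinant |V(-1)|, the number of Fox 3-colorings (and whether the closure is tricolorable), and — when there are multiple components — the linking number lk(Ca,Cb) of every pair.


V(x) = -x^-6 + x^-5 - x^-4 + 2x^-3 - x^-2 + x^-1
bracket: A^-8 - A^-4 + 2 - A^4 + A^8 - A^12, w = -4
1 component, writhe -4, over 10 crossings
det 7, colorings 3 of 3^10 — not tricolorable
observation: w = -4 (over 10 crossings) is diagram-only; (-A^3)^(4) removes it from V


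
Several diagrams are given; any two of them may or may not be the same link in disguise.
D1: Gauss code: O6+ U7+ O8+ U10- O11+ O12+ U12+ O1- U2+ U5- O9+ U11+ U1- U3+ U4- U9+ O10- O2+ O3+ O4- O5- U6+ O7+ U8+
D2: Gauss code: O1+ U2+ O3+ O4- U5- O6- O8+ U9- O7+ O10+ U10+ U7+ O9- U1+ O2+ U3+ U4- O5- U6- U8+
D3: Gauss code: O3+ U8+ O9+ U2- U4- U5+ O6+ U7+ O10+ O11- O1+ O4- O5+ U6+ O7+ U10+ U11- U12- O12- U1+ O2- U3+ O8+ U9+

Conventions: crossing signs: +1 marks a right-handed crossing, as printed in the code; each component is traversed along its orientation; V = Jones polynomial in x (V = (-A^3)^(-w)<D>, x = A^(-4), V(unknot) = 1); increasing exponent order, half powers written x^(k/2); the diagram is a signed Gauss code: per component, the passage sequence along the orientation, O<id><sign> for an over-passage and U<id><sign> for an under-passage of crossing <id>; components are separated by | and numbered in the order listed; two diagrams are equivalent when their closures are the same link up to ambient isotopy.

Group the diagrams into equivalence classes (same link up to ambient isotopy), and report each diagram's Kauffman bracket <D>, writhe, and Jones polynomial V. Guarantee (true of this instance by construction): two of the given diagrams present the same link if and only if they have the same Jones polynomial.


classes: {D1} | {D2} | {D3}
V(D1) = x + x^3 - x^4  [12 crossings, <D> = -A^-4 + 1 + A^8, w = +4]
V(D2) = 1  (w +2, c 10, <D> = A^6)
V(D3) = x^2 + 2x^4 - 2x^5 + x^6 - 2x^7 + x^8  [12 crossings, <D> = A^-20 - 2A^-16 + A^-12 - 2A^-8 + 2A^-4 + A^4, w = +4]
note: comparing 3 Jones polynomials yields 3 groups


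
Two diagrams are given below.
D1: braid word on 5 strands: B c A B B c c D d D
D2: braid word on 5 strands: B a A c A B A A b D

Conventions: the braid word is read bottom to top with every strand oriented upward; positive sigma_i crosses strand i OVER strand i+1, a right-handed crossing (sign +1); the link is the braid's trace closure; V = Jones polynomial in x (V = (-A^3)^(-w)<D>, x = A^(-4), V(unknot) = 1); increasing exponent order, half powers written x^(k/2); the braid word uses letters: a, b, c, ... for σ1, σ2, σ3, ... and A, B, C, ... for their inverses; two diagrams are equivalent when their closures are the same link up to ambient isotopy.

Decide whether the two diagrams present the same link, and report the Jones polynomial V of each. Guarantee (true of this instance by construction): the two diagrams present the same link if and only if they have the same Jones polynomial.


same link: no
V(D1) = -x^-3 + 2x^-2 - 2x^-1 + 3 - 2x + 2x^2 - x^3  [10 crossings, <D> = -A^-18 + 2A^-14 - 2A^-10 + 3A^-6 - 2A^-2 + 2A^2 - A^6, w = -2]
D2 (bracket A^-8 + 1 - A^4; 10 crossings at w = -4): V = -x^-4 + x^-3 + x^-1
note: comparing 2 Jones polynomials yields 2 groups


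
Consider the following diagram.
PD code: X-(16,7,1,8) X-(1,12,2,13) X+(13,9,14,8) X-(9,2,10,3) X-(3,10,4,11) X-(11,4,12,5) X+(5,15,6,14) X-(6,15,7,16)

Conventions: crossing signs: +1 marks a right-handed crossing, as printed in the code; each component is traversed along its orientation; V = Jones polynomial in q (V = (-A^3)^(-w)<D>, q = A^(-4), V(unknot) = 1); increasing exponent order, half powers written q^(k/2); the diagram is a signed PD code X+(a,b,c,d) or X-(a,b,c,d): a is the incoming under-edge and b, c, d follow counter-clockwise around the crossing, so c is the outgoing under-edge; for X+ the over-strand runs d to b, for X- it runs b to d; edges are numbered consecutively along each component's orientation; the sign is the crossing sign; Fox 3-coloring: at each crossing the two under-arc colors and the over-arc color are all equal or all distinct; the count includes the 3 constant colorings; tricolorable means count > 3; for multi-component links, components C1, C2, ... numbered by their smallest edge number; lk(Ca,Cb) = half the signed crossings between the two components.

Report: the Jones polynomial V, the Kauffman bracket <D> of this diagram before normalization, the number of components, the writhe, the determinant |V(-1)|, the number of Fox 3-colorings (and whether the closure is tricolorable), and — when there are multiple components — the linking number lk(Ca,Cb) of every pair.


V = -q^-4 + q^-3 + q^-1
<D> = A^-8 + 1 - A^4 (w = -4)
1 component over 8 crossings, w = -4
9 Fox colorings among 3^8, |V(-1)| = 3: tricolorable
why: |V(-1)| = 3: so tricolorable, since 3 divides 3


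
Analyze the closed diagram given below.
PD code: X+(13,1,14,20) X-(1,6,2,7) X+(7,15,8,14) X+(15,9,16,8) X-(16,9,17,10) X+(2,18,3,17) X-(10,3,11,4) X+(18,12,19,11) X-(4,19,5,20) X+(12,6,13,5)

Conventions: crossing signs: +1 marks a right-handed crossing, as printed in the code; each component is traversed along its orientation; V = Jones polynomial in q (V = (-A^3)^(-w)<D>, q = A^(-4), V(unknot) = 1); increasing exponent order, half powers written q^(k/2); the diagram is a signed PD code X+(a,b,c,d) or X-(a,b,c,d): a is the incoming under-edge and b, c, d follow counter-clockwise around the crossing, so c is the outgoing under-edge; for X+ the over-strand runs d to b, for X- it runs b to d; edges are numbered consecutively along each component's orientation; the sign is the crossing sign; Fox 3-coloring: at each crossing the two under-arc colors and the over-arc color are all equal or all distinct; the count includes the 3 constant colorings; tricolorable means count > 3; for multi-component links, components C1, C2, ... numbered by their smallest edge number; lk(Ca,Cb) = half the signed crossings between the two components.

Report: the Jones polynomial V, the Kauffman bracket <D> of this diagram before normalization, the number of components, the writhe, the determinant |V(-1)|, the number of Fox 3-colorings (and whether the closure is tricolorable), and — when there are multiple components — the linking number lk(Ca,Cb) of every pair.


Jones polynomial: V(q) = -q^-1 + 2 - q + 2q^2 - q^3 + q^4 - q^5
<D> = -A^-14 + A^-10 - A^-6 + 2A^-2 - A^2 + 2A^6 - A^10; writhe +2
components 1, writhe +2 (10 crossings)
3-colorings: 9 of 3^10, det 9 — tricolorable
note: det 9 = |V(-1)|; divisible by 3, so tricolorable


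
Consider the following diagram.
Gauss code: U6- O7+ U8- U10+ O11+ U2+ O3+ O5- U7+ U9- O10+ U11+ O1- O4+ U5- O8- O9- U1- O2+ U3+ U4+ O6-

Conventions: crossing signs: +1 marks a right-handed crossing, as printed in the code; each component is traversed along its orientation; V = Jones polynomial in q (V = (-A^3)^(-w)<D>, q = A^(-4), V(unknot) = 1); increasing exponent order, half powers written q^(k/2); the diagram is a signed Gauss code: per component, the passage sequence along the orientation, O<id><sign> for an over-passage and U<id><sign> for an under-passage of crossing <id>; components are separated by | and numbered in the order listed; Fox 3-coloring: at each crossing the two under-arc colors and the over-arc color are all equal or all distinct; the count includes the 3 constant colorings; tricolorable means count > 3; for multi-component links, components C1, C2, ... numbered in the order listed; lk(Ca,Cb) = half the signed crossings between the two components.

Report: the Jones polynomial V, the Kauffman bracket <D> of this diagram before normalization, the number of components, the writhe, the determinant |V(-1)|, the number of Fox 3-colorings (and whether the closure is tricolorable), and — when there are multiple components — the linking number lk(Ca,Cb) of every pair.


Jones polynomial: V(q) = -q^-2 + 2q^-1 - 2 + 4q - 4q^2 + 4q^3 - 3q^4 + 2q^5 - q^6
<D> = A^-21 - 2A^-17 + 3A^-13 - 4A^-9 + 4A^-5 - 4A^-1 + 2A^3 - 2A^7 + A^11; writhe +1
components 1, writhe +1 (11 crossings)
3-colorings: 3 of 3^11, det 23 — not tricolorable
note: det 23 = |V(-1)|; not divisible by 3, so not tricolorable


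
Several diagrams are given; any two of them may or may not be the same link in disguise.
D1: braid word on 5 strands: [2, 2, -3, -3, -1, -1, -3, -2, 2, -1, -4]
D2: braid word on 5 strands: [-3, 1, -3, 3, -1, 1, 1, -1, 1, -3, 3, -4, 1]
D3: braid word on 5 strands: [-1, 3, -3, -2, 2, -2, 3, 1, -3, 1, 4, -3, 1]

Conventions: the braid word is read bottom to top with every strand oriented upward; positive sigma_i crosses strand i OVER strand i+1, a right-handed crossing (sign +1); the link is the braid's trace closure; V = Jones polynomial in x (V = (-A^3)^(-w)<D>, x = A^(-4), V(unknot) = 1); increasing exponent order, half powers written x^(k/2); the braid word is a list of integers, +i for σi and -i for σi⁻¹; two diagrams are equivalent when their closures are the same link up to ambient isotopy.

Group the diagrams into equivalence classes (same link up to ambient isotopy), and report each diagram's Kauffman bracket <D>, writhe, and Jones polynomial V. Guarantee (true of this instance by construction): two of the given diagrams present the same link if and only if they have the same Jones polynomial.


classes: {D1} | {D2} | {D3}
V(D1) = -x^(-15/2) + 2x^(-13/2) - 2x^(-11/2) + 4x^(-9/2) - 3x^(-7/2) + 2x^(-5/2) - 3x^(-3/2) - x^(1/2)  [11 crossings, <D> = A^-17 + 3A^-9 - 2A^-5 + 3A^-1 - 4A^3 + 2A^7 - 2A^11 + A^15, w = -5]
V(D2) = -x^(1/2) - x^(3/2) - x^(5/2) + x^(9/2)  (w +1, c 13, <D> = -A^-15 + A^-7 + A^-3 + A)
V(D3) = -x^(1/2) - x^(5/2)  (w +1, c 13, <D> = A^-7 + A)
insight: 3 classes among 3 diagrams; unequal V(x) rules out equality


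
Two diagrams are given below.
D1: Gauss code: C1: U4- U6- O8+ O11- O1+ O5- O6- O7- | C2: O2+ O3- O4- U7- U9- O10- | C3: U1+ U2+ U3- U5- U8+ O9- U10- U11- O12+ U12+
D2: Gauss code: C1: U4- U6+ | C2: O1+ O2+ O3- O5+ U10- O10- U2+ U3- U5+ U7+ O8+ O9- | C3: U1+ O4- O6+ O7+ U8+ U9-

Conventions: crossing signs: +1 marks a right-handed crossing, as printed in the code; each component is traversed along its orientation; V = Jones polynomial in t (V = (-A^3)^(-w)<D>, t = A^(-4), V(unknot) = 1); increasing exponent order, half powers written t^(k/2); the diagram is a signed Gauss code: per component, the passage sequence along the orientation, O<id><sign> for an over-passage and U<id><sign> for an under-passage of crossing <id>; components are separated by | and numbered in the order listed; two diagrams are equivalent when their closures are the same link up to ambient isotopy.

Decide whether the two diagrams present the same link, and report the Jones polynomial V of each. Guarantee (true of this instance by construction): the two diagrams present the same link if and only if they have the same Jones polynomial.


same link: no
V(D1) = t^-5 + 2t^-3 + t^-1  [12 crossings, <D> = A^-8 + 2 + A^8, w = -4]
V(D2) = 1 + t + t^2 + t^3  (w +2, c 10, <D> = A^-6 + A^-2 + A^2 + A^6)
note: 2 classes among 2 diagrams; unequal V(t) rules out equality


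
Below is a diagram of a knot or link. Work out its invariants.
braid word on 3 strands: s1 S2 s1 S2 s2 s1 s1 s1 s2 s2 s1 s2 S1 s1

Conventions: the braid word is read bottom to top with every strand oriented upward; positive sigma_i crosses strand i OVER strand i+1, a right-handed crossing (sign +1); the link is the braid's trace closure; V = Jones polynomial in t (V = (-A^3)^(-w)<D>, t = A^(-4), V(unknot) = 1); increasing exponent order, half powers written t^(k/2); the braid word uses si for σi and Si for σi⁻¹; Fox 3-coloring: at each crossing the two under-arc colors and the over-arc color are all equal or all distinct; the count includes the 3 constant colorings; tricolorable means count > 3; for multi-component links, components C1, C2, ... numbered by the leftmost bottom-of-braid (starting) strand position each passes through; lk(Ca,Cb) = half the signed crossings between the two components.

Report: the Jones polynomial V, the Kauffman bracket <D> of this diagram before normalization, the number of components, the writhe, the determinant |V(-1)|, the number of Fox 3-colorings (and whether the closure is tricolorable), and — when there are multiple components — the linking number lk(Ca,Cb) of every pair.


V(t) = t^3 + 2t^5 - 2t^6 + 2t^7 - 3t^8 + 2t^9 - 2t^10 + t^11
bracket: A^-20 - 2A^-16 + 2A^-12 - 3A^-8 + 2A^-4 - 2 + 2A^4 + A^12, w = +8
1 component, writhe +8, over 14 crossings
det 15, colorings 9 of 3^14 — tricolorable
observation: V spans 8 powers of t: at least 8 crossings in any diagram


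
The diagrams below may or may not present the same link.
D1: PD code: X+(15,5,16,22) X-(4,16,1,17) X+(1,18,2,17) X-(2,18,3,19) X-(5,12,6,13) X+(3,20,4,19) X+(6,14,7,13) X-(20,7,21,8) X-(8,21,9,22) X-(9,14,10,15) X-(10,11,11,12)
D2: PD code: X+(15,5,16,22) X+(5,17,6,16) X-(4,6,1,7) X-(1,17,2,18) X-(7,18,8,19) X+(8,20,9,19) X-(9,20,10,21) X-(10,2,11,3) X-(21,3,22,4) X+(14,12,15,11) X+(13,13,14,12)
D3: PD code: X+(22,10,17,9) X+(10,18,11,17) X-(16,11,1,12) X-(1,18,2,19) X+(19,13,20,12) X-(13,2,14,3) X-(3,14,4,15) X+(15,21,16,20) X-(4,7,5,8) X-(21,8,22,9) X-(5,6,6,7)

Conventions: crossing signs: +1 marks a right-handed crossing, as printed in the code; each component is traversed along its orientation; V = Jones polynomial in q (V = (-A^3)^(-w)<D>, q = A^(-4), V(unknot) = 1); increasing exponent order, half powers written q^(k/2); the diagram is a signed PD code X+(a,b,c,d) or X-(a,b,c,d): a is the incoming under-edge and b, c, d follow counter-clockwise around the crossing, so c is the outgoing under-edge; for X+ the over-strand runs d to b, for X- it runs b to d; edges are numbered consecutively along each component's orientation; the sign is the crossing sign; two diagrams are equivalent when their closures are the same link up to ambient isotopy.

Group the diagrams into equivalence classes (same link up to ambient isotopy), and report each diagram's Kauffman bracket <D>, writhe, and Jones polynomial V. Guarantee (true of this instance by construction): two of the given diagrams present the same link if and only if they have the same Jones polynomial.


classes: {D1} | {D2} | {D3}
V(D1) = -q^(-1/2) - q^(1/2)  [11 crossings, <D> = A^-11 + A^-7, w = -3]
V(D2) = -q^(-9/2) - q^(-5/2) + q^(-3/2) - q^(-1/2)  [11 crossings, <D> = A^-1 - A^3 + A^7 + A^15, w = -1]
V(D3) = q^(-7/2) - q^(-5/2) + q^(-3/2) - 2q^(-1/2) - q^(3/2)  [11 crossings, <D> = A^-15 + 2A^-7 - A^-3 + A - A^5, w = -3]
note: 3 values of V(q) split the 3 diagrams
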